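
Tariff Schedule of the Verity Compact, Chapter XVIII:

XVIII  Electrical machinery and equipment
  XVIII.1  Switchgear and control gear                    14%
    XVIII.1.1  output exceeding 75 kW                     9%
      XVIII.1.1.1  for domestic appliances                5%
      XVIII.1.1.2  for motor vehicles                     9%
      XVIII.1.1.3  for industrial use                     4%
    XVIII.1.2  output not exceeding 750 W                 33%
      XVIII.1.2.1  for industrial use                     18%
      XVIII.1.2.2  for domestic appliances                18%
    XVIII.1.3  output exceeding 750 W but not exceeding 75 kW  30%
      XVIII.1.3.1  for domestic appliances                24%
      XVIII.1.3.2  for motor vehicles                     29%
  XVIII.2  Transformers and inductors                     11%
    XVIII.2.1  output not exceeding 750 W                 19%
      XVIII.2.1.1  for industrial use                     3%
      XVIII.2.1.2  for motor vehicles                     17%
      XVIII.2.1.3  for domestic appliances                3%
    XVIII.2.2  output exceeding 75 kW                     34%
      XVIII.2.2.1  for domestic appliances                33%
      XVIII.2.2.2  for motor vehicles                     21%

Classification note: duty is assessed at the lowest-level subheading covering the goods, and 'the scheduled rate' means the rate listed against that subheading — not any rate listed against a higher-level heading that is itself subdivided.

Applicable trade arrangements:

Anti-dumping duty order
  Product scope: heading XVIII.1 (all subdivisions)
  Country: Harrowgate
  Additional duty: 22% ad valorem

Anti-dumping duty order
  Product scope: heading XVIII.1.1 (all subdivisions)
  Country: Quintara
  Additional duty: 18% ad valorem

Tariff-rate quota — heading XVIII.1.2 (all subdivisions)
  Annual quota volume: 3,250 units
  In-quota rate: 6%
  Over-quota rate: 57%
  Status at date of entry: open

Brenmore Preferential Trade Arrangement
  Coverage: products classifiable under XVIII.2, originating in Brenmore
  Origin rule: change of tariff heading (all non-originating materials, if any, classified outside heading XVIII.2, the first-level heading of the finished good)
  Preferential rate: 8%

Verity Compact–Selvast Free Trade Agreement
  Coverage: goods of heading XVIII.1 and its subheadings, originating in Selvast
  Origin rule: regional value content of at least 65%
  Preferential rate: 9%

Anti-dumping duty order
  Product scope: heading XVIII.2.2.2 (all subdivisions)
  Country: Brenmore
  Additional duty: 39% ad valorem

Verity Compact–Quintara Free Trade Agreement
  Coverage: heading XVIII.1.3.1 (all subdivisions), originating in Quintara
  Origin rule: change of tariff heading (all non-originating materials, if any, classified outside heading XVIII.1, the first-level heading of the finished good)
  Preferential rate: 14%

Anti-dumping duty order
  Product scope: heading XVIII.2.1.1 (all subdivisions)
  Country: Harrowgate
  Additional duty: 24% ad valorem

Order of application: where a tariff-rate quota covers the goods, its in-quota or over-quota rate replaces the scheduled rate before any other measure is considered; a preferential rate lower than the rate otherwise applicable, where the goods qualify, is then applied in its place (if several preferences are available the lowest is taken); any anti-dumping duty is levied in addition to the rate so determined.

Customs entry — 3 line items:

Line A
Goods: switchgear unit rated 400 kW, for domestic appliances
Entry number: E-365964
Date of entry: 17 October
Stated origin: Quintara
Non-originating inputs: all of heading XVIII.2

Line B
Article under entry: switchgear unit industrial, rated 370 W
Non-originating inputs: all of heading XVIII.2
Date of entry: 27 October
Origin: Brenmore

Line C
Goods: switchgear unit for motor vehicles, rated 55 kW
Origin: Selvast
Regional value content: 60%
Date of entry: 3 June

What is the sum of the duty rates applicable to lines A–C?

Line A: switchgear unit → XVIII.1; rated 400 kW → XVIII.1.1; for domestic appliances → XVIII.1.1.1. Scheduled 5%. Quintara agreement on XVIII.1.3.1: XVIII.1.1.1 not covered; anti-dumping (Quintara, XVIII.1.1): +18%; total 5% + 18% = 23%. → 23%.
Line B: switchgear unit → XVIII.1; rated 370 W → XVIII.1.2; industrial → XVIII.1.2.1. Scheduled 18%. quota on XVIII.1.2 open → in-quota 6%; Brenmore agreement on XVIII.2: XVIII.1.2.1 not covered. → 6%.
Line C: switchgear unit → XVIII.1; rated 55 kW → XVIII.1.3; for motor vehicles → XVIII.1.3.2. Scheduled 29%. Selvast agreement on XVIII.1: RVC < 65%. → 29%.
Sum: 23% + 6% + 29% = 58%.

58%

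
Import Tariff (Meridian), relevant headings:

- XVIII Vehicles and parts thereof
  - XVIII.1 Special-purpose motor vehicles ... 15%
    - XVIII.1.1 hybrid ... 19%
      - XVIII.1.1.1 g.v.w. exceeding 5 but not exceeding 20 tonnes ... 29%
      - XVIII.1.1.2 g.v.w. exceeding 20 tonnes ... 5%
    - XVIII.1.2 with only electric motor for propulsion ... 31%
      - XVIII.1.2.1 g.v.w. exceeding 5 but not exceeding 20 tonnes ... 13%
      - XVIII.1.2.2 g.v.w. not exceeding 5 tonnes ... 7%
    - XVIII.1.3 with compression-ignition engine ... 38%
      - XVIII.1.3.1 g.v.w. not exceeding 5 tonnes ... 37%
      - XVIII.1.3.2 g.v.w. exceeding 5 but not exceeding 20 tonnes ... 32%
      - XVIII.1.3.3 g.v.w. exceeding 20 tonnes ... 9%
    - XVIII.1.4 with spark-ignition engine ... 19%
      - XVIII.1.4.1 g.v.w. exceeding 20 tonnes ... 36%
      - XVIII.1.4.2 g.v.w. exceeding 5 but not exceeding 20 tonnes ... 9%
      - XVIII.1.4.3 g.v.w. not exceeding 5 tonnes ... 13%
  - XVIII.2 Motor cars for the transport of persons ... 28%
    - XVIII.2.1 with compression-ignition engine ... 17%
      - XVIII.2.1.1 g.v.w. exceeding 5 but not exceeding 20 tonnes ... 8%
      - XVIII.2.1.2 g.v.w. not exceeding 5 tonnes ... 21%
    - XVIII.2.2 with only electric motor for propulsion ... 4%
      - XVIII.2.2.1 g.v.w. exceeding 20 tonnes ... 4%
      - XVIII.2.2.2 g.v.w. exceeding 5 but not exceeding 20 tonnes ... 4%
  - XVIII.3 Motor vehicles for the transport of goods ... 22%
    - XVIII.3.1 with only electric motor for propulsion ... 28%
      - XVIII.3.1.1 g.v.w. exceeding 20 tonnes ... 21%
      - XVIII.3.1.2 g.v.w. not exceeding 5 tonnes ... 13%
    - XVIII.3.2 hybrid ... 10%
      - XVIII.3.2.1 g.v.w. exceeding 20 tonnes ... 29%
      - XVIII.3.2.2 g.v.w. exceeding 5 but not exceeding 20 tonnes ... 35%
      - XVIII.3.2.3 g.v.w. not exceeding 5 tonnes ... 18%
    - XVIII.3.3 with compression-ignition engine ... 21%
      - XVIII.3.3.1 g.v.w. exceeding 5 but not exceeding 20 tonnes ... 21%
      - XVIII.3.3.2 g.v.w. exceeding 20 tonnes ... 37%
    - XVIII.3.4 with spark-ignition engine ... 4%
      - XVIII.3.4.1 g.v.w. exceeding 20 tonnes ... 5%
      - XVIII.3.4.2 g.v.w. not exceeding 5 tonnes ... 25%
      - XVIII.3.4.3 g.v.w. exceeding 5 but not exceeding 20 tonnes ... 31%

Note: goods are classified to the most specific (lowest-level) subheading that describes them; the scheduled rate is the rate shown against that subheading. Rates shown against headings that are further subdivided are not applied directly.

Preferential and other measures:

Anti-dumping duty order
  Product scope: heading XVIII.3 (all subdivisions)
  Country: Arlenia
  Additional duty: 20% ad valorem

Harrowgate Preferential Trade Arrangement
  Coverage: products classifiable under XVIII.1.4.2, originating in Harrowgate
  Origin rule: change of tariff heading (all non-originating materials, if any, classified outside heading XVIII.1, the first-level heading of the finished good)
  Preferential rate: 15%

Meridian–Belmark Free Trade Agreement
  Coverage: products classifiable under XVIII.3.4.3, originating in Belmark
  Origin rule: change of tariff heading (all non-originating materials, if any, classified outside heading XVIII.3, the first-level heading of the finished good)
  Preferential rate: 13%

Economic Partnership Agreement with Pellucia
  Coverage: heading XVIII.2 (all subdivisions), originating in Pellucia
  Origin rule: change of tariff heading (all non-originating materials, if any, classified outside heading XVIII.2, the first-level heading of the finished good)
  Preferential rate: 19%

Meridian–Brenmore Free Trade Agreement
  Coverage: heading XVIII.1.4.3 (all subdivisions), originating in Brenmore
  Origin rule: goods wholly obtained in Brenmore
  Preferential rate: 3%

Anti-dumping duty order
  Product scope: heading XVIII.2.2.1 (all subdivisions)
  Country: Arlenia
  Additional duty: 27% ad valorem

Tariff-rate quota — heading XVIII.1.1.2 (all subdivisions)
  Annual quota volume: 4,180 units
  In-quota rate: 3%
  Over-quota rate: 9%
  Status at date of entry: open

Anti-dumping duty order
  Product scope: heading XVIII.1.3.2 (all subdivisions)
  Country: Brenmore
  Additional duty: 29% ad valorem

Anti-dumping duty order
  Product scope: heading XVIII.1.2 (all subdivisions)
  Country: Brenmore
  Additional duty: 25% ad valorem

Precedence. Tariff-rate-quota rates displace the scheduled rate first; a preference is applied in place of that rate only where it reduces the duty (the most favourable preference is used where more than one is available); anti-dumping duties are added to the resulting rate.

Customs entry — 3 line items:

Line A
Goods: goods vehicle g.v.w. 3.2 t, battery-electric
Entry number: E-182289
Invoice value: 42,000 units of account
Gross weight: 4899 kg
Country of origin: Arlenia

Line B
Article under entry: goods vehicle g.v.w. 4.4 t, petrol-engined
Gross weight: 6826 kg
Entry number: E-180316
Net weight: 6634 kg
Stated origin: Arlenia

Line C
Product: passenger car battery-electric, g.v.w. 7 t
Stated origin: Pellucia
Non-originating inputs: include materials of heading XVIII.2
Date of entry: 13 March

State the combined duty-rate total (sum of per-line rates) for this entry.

Line A: goods vehicle → XVIII.3; battery-electric → XVIII.3.1; g.v.w. 3.2 t → XVIII.3.1.2. Scheduled 13%. anti-dumping (Arlenia, XVIII.3): +20%; total 13% + 20% = 33%. → 33%.
Line B: goods vehicle → XVIII.3; petrol-engined → XVIII.3.4; g.v.w. 4.4 t → XVIII.3.4.2. Scheduled 25%. anti-dumping (Arlenia, XVIII.3): +20%; total 25% + 20% = 45%. → 45%.
Line C: passenger car → XVIII.2; battery-electric → XVIII.2.2; g.v.w. 7 t → XVIII.2.2.2. Scheduled 4%. Pellucia agreement on XVIII.2: CTH not met. → 4%.
Sum: 33% + 45% + 4% = 82%.

82%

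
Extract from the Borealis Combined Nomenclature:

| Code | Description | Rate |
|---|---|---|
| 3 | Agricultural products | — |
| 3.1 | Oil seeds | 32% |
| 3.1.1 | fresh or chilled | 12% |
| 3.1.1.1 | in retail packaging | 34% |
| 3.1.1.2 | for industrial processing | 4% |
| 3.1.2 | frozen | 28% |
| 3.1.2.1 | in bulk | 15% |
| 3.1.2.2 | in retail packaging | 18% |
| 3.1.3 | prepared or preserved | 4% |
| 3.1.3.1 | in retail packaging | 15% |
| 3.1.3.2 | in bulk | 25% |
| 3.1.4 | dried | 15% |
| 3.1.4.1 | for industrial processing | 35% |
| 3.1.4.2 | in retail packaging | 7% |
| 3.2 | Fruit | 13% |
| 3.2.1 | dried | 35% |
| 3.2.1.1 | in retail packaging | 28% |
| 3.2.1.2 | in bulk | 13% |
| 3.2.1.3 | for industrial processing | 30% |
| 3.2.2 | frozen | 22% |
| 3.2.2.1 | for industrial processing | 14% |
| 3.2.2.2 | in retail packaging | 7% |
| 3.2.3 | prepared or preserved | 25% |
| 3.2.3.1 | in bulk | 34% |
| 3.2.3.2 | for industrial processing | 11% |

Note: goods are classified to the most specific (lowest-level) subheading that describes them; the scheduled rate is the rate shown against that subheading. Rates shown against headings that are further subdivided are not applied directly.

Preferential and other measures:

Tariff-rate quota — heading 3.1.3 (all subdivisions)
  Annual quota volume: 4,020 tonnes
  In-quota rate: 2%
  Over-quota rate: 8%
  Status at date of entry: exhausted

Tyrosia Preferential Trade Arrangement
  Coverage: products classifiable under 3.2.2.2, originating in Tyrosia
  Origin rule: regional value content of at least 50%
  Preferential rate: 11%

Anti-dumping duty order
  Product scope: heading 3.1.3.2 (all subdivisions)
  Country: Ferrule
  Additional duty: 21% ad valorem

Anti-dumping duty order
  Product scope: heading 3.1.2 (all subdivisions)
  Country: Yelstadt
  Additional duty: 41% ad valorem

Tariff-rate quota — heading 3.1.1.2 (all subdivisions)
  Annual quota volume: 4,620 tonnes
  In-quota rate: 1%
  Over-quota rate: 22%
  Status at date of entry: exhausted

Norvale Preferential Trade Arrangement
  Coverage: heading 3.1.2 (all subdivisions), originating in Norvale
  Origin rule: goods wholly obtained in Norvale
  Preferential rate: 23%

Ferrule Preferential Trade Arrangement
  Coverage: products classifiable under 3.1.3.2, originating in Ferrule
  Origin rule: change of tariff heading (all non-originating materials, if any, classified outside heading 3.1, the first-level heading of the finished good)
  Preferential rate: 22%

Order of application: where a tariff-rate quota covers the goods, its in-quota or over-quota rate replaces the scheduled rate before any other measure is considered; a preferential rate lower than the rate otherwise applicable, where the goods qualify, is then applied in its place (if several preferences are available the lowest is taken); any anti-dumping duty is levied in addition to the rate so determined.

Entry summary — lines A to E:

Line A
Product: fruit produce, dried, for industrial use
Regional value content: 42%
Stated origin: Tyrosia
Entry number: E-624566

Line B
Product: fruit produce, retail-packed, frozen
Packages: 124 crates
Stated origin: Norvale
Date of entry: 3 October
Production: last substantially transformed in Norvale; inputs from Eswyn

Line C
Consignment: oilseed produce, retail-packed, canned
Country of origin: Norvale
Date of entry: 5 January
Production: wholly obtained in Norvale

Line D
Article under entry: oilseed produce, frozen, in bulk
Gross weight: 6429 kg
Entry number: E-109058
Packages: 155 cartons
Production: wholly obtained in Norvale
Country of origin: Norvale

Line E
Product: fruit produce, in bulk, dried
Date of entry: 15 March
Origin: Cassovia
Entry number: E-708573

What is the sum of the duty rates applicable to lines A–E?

73%

Line A: fruit → 3.2; dried → 3.2.1; for industrial use → 3.2.1.3. Scheduled 30%. Tyrosia agreement on 3.2.2.2: 3.2.1.3 not covered. → 30%.
Line B: fruit → 3.2; frozen → 3.2.2; retail-packed → 3.2.2.2. Scheduled 7%. Norvale agreement on 3.1.2: 3.2.2.2 not covered. → 7%.
Line C: oilseed → 3.1; canned → 3.1.3; retail-packed → 3.1.3.1. Scheduled 15%. quota on 3.1.3 exhausted → over-quota 8%; Norvale agreement on 3.1.2: 3.1.3.1 not covered. → 8%.
Line D: oilseed → 3.1; frozen → 3.1.2; in bulk → 3.1.2.1. Scheduled 15%. Norvale agreement on 3.1.2: wholly obtained → 23% available; preference 23% not lower than 15% → no reduction. → 15%.
Line E: fruit → 3.2; dried → 3.2.1; in bulk → 3.2.1.2. Scheduled 13%. No special measure applies. → 13%.
Sum: 30% + 7% + 8% + 15% + 13% = 73%.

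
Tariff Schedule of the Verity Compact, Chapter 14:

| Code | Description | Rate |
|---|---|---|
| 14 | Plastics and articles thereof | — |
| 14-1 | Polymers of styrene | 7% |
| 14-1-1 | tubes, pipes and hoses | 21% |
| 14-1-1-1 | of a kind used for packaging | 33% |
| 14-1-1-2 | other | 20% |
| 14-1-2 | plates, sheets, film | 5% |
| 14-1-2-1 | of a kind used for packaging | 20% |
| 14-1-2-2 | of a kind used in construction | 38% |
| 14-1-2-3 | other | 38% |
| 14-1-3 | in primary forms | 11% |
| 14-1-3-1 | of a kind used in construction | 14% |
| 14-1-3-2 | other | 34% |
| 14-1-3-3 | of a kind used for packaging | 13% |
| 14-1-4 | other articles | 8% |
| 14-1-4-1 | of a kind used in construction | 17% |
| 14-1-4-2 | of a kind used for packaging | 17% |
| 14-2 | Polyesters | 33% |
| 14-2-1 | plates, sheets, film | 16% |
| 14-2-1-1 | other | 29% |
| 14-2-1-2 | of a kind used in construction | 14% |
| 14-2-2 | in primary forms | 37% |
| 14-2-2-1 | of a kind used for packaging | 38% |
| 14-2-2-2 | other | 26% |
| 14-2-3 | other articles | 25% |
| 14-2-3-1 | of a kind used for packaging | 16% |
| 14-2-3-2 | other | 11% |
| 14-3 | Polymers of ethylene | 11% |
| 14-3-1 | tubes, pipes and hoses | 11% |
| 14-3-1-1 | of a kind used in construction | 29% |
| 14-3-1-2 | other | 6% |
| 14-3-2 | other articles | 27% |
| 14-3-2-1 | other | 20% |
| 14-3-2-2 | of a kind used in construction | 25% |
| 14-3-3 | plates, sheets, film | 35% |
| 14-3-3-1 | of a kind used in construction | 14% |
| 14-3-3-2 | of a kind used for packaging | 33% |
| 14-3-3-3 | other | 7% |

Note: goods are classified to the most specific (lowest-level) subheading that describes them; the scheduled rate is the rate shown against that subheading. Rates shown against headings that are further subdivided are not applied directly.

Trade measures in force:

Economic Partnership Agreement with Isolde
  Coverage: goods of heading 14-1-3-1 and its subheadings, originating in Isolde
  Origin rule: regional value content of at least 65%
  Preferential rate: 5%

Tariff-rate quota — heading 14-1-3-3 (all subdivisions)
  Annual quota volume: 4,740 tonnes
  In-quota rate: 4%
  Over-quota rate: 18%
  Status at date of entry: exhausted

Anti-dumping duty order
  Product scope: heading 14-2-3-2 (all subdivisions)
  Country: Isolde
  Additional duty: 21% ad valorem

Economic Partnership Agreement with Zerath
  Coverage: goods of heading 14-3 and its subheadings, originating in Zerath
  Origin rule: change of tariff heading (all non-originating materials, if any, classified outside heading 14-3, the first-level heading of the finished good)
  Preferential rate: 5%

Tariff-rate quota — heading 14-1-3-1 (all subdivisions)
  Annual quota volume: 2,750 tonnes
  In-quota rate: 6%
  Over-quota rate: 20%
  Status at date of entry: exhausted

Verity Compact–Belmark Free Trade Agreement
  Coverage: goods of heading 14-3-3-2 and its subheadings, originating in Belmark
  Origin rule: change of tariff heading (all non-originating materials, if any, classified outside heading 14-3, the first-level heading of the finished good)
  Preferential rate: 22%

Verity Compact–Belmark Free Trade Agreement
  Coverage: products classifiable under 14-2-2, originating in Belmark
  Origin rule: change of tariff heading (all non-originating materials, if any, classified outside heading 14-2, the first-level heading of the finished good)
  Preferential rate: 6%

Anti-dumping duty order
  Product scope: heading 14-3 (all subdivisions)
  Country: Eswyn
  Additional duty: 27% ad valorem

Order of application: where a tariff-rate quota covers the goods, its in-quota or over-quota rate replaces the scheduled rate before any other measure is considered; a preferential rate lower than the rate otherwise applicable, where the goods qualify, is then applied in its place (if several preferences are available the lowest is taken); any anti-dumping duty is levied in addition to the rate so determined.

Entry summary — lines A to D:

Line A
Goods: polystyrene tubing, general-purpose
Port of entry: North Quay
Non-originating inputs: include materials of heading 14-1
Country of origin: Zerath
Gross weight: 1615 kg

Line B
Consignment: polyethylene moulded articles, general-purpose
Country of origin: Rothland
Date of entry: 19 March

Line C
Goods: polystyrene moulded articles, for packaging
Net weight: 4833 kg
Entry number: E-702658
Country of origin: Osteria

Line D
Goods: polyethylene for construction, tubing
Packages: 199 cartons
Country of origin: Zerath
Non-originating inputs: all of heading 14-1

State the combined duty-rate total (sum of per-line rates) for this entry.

Line A: polystyrene → 14-1; tubing → 14-1-1; general-purpose → 14-1-1-2. Scheduled 20%. Zerath agreement on 14-3: 14-1-1-2 not covered. → 20%.
Line B: polyethylene → 14-3; moulded articles → 14-3-2; general-purpose → 14-3-2-1. Scheduled 20%. No special measure applies. → 20%.
Line C: polystyrene → 14-1; moulded articles → 14-1-4; for packaging → 14-1-4-2. Scheduled 17%. No special measure applies. → 17%.
Line D: polyethylene → 14-3; tubing → 14-3-1; for construction → 14-3-1-1. Scheduled 29%. Zerath agreement on 14-3: CTH met → 5% available; preferential 5%. → 5%.
Sum: 20% + 20% + 17% + 5% = 62%.

62%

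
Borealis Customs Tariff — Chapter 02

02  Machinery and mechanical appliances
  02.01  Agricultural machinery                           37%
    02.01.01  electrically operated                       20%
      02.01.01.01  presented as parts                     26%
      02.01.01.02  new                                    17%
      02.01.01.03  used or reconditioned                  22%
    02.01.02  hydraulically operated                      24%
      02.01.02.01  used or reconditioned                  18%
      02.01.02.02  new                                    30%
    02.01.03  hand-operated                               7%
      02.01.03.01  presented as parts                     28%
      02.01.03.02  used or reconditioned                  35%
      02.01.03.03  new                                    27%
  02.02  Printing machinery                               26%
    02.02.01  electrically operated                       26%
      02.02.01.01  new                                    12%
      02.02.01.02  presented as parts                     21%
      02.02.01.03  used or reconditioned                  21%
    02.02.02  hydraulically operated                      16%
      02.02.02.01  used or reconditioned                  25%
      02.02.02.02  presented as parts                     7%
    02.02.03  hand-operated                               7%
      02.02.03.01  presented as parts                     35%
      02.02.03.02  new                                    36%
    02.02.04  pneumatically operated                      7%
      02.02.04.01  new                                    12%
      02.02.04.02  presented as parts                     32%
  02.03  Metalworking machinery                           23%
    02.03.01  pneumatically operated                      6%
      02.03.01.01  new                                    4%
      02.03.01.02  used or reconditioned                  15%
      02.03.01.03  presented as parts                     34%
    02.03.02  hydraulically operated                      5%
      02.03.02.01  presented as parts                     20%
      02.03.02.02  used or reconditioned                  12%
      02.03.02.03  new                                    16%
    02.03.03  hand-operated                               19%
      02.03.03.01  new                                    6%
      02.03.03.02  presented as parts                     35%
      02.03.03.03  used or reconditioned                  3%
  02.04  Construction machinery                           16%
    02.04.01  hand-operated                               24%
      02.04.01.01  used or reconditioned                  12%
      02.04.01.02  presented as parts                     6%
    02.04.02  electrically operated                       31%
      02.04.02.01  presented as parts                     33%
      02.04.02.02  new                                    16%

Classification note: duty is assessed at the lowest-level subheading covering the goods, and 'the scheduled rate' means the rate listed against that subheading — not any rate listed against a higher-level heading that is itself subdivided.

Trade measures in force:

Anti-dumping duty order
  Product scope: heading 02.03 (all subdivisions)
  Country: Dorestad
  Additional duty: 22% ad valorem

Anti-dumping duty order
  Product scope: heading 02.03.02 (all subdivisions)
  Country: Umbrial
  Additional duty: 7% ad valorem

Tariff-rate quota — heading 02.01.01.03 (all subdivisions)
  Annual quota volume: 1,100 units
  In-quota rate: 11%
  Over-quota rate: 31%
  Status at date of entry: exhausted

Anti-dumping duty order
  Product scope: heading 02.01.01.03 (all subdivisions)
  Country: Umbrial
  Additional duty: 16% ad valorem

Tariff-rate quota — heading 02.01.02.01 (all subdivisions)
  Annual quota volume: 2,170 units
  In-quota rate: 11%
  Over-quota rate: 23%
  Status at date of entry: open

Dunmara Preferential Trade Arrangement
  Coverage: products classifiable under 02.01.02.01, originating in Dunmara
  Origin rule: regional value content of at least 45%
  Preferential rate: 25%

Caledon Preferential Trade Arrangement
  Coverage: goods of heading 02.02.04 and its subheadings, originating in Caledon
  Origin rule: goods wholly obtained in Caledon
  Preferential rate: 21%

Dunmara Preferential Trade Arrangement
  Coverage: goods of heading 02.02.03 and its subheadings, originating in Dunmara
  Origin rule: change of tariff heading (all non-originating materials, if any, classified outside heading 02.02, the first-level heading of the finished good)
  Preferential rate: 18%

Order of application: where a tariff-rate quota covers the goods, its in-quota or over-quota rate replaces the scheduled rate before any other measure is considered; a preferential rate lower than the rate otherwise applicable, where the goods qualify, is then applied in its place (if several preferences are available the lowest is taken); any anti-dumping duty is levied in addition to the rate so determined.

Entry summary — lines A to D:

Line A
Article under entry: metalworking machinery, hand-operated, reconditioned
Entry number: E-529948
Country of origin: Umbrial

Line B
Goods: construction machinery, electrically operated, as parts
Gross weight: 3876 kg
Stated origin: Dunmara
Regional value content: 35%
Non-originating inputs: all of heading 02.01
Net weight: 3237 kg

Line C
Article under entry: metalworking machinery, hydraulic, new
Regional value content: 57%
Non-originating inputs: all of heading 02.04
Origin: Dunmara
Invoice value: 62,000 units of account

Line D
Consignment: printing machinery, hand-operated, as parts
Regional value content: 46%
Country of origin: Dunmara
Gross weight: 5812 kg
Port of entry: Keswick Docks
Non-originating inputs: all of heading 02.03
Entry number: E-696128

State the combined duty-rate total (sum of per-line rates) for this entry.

70%

Line A: metalworking → 02.03; hand-operated → 02.03.03; reconditioned → 02.03.03.03. Scheduled 3%. No special measure applies. → 3%.
Line B: construction → 02.04; electrically operated → 02.04.02; as parts → 02.04.02.01. Scheduled 33%. Dunmara agreement on 02.01.02.01: 02.04.02.01 not covered; Dunmara agreement on 02.02.03: 02.04.02.01 not covered. → 33%.
Line C: metalworking → 02.03; hydraulic → 02.03.02; new → 02.03.02.03. Scheduled 16%. Dunmara agreement on 02.01.02.01: 02.03.02.03 not covered; Dunmara agreement on 02.02.03: 02.03.02.03 not covered. → 16%.
Line D: printing → 02.02; hand-operated → 02.02.03; as parts → 02.02.03.01. Scheduled 35%. Dunmara agreement on 02.01.02.01: 02.02.03.01 not covered; Dunmara agreement on 02.02.03: CTH met → 18% available; preferential 18%. → 18%.
Sum: 3% + 33% + 16% + 18% = 70%.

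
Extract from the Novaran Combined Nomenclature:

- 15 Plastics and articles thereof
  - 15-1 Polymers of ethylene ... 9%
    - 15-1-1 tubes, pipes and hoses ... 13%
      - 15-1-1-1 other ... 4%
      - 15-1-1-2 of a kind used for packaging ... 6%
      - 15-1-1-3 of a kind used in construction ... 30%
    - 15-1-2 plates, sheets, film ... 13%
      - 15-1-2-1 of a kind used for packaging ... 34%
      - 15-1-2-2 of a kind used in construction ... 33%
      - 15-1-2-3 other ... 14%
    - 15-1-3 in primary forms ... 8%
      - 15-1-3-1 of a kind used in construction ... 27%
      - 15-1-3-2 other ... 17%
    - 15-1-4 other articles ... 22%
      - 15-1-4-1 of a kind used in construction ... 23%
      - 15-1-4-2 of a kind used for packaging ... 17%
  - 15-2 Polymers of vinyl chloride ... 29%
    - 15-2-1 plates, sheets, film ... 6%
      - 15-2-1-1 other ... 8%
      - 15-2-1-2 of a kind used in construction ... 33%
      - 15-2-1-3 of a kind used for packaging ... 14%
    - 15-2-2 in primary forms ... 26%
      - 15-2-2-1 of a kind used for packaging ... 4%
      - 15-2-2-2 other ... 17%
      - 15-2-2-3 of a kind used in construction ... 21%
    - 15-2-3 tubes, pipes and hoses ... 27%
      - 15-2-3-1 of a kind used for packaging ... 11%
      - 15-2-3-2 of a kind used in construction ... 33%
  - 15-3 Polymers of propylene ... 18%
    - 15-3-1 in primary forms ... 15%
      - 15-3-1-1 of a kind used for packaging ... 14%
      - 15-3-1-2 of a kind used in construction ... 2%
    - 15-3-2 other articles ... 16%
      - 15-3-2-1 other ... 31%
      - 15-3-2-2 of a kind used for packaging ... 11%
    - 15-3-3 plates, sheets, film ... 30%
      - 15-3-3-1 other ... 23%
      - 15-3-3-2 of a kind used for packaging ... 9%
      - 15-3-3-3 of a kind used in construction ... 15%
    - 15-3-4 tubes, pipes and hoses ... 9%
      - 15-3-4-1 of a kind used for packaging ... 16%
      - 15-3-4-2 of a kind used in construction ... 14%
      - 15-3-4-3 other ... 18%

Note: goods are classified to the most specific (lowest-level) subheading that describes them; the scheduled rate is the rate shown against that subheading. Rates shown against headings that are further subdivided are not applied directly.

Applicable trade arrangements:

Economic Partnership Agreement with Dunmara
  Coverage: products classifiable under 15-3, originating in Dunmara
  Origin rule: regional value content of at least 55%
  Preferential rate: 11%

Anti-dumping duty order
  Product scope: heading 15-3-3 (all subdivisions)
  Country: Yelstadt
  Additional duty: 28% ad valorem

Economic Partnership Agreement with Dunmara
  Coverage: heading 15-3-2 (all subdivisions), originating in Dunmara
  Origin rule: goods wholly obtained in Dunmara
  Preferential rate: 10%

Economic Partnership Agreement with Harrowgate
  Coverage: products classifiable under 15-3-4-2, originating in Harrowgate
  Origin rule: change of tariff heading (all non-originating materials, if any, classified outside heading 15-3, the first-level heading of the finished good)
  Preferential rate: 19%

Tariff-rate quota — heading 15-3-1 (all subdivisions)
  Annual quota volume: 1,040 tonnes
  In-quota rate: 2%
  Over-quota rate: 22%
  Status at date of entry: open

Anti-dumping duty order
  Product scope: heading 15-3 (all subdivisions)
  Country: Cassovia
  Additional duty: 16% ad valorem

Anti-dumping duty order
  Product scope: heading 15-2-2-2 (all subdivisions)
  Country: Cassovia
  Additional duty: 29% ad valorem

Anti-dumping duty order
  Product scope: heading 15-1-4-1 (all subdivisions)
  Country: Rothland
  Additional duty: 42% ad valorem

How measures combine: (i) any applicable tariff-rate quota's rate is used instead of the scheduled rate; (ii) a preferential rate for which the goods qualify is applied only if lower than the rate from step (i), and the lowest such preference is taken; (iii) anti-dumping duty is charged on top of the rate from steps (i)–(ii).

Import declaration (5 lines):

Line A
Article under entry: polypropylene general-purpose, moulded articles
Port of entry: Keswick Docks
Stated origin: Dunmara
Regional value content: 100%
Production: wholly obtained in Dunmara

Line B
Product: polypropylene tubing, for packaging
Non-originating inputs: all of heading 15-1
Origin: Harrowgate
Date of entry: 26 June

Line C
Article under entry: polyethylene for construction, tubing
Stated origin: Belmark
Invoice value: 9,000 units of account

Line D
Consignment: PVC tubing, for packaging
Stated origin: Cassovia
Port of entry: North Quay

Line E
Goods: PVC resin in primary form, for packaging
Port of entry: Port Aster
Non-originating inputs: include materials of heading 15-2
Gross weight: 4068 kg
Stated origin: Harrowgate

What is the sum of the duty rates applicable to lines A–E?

71%

Line A: polypropylene → 15-3; moulded articles → 15-3-2; general-purpose → 15-3-2-1. Scheduled 31%. Dunmara agreement on 15-3: RVC ≥ 55% → 11% available; Dunmara agreement on 15-3-2: wholly obtained → 10% available; preferential 10%. → 10%.
Line B: polypropylene → 15-3; tubing → 15-3-4; for packaging → 15-3-4-1. Scheduled 16%. Harrowgate agreement on 15-3-4-2: 15-3-4-1 not covered. → 16%.
Line C: polyethylene → 15-1; tubing → 15-1-1; for construction → 15-1-1-3. Scheduled 30%. No special measure applies. → 30%.
Line D: PVC → 15-2; tubing → 15-2-3; for packaging → 15-2-3-1. Scheduled 11%. No special measure applies. → 11%.
Line E: PVC → 15-2; resin in primary form → 15-2-2; for packaging → 15-2-2-1. Scheduled 4%. Harrowgate agreement on 15-3-4-2: 15-2-2-1 not covered. → 4%.
Sum: 10% + 16% + 30% + 11% + 4% = 71%.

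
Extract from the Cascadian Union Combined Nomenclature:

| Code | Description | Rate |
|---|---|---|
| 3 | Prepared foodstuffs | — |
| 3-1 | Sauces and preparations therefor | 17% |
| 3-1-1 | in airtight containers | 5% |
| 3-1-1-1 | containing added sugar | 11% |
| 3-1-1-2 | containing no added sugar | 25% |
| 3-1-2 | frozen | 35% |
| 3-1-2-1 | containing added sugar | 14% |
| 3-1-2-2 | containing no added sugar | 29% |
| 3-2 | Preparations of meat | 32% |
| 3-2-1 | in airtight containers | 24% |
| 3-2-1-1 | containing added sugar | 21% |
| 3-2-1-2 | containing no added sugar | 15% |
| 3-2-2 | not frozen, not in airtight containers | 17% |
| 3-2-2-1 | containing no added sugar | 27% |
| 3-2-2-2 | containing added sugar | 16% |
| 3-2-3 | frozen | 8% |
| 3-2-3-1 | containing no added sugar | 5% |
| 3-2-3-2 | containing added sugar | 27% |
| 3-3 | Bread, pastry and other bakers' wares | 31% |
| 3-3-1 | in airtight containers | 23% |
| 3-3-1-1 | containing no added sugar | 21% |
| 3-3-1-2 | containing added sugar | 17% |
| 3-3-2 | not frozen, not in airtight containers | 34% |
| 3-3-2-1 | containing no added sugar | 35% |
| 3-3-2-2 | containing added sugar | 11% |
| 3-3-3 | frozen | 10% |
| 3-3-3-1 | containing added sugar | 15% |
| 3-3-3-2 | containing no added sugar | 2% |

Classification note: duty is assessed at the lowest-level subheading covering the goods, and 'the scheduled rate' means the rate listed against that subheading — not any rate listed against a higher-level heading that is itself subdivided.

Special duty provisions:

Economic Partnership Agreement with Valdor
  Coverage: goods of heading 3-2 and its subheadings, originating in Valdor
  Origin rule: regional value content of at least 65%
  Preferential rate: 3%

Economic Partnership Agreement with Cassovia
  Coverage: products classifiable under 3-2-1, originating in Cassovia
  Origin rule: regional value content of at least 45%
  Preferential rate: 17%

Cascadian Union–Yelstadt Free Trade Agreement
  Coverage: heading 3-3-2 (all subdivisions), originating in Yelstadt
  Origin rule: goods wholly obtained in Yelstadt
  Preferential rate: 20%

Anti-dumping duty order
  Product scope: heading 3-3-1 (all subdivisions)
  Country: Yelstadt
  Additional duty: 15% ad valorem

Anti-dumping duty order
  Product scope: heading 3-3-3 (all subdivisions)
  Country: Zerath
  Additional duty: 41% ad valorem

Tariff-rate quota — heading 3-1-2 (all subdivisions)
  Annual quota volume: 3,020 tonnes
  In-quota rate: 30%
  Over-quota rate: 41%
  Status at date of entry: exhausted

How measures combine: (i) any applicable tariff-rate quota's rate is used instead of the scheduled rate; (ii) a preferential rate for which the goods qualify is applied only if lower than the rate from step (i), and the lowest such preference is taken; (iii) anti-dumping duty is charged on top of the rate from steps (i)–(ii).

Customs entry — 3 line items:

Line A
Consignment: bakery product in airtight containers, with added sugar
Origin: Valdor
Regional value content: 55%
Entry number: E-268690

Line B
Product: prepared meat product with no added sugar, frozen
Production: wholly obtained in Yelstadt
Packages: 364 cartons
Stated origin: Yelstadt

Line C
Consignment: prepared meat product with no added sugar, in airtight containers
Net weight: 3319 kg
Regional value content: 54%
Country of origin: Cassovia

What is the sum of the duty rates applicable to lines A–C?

Line A: bakery product → 3-3; in airtight containers → 3-3-1; with added sugar → 3-3-1-2. Scheduled 17%. Valdor agreement on 3-2: 3-3-1-2 not covered. → 17%.
Line B: prepared meat product → 3-2; frozen → 3-2-3; with no added sugar → 3-2-3-1. Scheduled 5%. Yelstadt agreement on 3-3-2: 3-2-3-1 not covered. → 5%.
Line C: prepared meat product → 3-2; in airtight containers → 3-2-1; with no added sugar → 3-2-1-2. Scheduled 15%. Cassovia agreement on 3-2-1: RVC ≥ 45% → 17% available; preference 17% not lower than 15% → no reduction. → 15%.
Sum: 17% + 5% + 15% = 37%.

37%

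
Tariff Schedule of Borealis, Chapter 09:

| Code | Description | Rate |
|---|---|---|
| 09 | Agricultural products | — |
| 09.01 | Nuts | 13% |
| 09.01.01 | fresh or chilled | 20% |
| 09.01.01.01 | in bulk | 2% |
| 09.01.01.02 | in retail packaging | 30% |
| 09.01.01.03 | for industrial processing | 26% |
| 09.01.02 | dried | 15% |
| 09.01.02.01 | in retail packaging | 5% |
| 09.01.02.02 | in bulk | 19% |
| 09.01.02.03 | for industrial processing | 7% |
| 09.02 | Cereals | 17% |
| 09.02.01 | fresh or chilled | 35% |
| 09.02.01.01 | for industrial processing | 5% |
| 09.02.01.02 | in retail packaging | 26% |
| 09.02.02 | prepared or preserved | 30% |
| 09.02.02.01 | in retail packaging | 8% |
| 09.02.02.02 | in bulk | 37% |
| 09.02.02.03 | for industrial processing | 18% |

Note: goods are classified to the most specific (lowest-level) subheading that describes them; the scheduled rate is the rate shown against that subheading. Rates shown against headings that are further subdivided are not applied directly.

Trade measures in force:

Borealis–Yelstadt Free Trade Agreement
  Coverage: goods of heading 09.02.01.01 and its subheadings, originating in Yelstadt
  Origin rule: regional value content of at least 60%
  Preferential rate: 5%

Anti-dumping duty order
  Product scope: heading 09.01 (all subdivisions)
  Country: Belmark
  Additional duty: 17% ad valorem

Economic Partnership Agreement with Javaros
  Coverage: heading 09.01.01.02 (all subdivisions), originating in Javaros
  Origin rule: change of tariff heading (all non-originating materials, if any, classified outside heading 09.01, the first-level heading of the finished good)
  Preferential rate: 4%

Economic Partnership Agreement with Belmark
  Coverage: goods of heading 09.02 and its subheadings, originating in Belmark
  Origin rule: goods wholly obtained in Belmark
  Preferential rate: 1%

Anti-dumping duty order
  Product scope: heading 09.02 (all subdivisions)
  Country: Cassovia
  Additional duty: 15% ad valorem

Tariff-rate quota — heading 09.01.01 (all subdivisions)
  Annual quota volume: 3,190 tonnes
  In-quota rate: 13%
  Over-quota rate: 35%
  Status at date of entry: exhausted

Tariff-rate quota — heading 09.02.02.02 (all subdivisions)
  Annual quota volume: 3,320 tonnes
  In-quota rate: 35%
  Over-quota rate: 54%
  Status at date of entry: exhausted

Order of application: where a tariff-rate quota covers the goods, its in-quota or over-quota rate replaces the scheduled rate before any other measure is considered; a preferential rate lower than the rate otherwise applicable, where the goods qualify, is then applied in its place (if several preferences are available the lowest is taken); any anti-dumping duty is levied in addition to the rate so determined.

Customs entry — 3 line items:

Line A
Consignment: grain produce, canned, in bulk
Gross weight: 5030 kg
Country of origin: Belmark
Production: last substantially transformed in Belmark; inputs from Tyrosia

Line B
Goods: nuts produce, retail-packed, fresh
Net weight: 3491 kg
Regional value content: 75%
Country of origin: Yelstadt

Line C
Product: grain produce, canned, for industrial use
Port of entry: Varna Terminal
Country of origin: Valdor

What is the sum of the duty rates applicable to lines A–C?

Line A: grain → 09.02; canned → 09.02.02; in bulk → 09.02.02.02. Scheduled 37%. quota on 09.02.02.02 exhausted → over-quota 54%; Belmark agreement on 09.02: not wholly obtained. → 54%.
Line B: nuts → 09.01; fresh → 09.01.01; retail-packed → 09.01.01.02. Scheduled 30%. quota on 09.01.01 exhausted → over-quota 35%; Yelstadt agreement on 09.02.01.01: 09.01.01.02 not covered. → 35%.
Line C: grain → 09.02; canned → 09.02.02; for industrial use → 09.02.02.03. Scheduled 18%. No special measure applies. → 18%.
Sum: 54% + 35% + 18% = 107%.

107%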